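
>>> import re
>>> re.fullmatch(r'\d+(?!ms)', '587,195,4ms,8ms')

None

`(?!…)`/`(?<!…)` only lets a position through if the neighbouring text does NOT match; no characters are consumed.
`re.fullmatch` requires the pattern to consume the entire string.
Here the pattern can't cover the whole string, so the call returns None.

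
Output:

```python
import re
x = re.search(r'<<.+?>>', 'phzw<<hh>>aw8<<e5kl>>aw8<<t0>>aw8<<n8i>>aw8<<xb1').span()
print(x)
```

(4, 10)

Because the quantifier is non-greedy, it stops expanding at the earliest point where the rest of the pattern can succeed.
The match spans [4:10] → '<<hh>>'.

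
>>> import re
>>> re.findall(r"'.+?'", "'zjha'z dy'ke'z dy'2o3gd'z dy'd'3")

Lazy quantifiers expand one character at a time until the remainder of the pattern can match.
`findall` yields the raw match text (4 of them) because the pattern has no groups.

["'zjha'", "'ke'", "'2o3gd'", "'d'"]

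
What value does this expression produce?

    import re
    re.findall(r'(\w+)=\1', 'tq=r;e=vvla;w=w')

`\1` is not a pattern — it's the concrete string captured by group 1, re-applied verbatim.
Because there's exactly one group, `findall` drops the full match and keeps group 1 from the one hit.

['w']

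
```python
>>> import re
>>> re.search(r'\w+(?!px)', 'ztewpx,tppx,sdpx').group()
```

The negative lookahead/lookbehind blocks any match where the forbidden context is present.
`search` walks the string left to right and returns the first match it finds.
The match spans [0:6] → 'ztewpx'.

'ztewpx'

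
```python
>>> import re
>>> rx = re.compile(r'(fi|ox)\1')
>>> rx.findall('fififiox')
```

['fi']

The backreference `\1` re-matches whatever the first group consumed, character for character.
With a single group, `findall` returns only what that group captured — 1 item.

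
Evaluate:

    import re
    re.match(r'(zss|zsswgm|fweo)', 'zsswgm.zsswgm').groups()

('zss',)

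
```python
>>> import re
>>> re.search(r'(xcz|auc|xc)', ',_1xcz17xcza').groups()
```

The match spans [3:6] → 'xcz'.
Captured: group 1 = 'xcz'.

('xcz',)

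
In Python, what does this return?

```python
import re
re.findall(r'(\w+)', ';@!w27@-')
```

This matches one or more of a word character (captured).
Scanning left to right: at [3:6] match 'w27', group 1 = 'w27'.
`findall` collects group 1 from the one match (1 total).

['w27']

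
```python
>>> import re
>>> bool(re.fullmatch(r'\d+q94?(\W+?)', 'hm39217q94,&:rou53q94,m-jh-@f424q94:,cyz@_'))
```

False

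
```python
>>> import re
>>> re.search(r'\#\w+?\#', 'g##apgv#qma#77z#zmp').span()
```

(2, 8)

`re.search` tries every starting position until one works.
The match spans [2:8] → '#apgv#'.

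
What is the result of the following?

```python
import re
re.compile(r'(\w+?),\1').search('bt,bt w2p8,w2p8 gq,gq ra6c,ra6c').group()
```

'bt,bt'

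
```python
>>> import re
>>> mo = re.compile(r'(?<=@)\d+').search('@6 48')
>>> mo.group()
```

Lookahead/lookbehind check context without consuming it, so the matched span excludes the asserted characters.
The match spans [1:2] → '6'.

'6'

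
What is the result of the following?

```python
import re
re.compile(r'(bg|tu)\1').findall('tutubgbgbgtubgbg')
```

['tu', 'bg', 'bg']

The backreference `\1` re-matches whatever the first group consumed, character for character.
Matches: at [0:4] match 'tutu', group 1 = 'tu'; at [4:8] match 'bgbg', group 1 = 'bg'; at [12:16] match 'bgbg', group 1 = 'bg'.
One capturing group, so `findall` returns just the captured substring from each match — 3 in all.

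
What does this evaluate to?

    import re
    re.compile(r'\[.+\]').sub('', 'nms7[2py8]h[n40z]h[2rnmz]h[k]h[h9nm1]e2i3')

'nms7e2i3'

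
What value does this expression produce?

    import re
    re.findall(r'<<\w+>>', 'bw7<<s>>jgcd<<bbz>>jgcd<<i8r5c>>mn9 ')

['<<s>>', '<<bbz>>', '<<i8r5c>>']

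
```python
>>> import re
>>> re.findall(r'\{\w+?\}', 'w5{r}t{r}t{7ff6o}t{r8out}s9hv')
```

['{r}', '{r}', '{7ff6o}', '{r8out}']

Scanning left to right: at [2:5] → '{r}'; at [6:9] → '{r}'; at [10:17] → '{7ff6o}'; at [18:25] → '{r8out}'.
With no groups in the pattern, `findall` gives back each whole match — 4 here.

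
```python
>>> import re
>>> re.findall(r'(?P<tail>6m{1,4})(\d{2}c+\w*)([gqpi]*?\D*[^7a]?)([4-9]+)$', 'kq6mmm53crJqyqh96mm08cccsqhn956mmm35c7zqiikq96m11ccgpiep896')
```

[('6mmm', '53crJqyqh96mm08cccsqhn956mmm35c7zqiikq96m11ccgpiep89', '', '6')]

Pattern: a literal '6', then 1 to 4 of the literal 'm' (captured as 'tail'); then exactly 2 of a digit, then one or more of a literal 'c', then zero or more of a word character (captured); then zero or more of one of [gqpi] (lazy), then zero or more of a non-digit, then optionally any character except [7a] (captured); then one or more of a character in [4-9] (captured); then anchored at the end.
With 4 capturing groups, `findall` returns a 4-tuple per match.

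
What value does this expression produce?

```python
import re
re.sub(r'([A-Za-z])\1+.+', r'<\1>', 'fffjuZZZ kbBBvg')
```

'<f>'

`\1` is not a pattern — it's the concrete string captured by group 1, re-applied verbatim.
`\1` in the replacement pulls in group 1's text for each match.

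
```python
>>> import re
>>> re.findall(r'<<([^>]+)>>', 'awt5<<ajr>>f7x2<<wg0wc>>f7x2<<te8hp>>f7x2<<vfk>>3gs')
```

One capturing group, so `findall` returns just the captured substring from each match — 4 in all.

['ajr', 'wg0wc', 'te8hp', 'vfk']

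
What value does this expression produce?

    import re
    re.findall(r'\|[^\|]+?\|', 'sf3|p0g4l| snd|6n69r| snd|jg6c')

['|p0g4l|', '|6n69r|']

Walking the string: at [3:10] → '|p0g4l|'; at [14:21] → '|6n69r|'.
Since nothing is captured, `findall` lists the 2 matched substrings directly.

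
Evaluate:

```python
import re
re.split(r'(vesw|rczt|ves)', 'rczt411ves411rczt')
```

The group in the pattern means `split` returns the separators' captures alongside the pieces.

['', 'rczt', '411', 'ves', '411', 'rczt', '']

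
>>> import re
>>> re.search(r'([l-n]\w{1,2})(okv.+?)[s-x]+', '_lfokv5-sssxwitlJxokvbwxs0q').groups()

The match spans [1:13] → 'lfokv5-sssxw'.
Captured: group 1 = 'lf', group 2 = 'okv5-'.

('lf', 'okv5-')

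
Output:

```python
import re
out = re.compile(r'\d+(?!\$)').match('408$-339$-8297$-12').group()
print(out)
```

The negative lookaround is zero-width — it rules out positions where the adjacent text would match, without consuming anything.
`match` is anchored at position 0; if the pattern doesn't fit there, it returns None.
The match spans [0:2] → '40'.

40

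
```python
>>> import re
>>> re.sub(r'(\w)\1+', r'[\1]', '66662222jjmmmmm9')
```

'[6][2][j][m]9'

A backreference is literal: `\1` must see the identical characters the first group matched.
Matches: at [0:4] → '6666'; at [4:8] → '2222'; at [8:10] → 'jj'; at [10:15] → 'mmmmm'.
`\1` in the replacement pulls in group 1's text for each match.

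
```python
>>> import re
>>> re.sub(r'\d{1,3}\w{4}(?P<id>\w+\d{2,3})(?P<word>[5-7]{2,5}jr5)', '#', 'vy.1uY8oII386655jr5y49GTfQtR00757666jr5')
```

'vy.#'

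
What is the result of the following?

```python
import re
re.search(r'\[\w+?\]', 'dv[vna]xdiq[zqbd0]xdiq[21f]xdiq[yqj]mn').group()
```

Unlike `match`, `search` isn't anchored — it looks for the pattern anywhere in the string.
The match spans [2:7] → '[vna]'.

'[vna]'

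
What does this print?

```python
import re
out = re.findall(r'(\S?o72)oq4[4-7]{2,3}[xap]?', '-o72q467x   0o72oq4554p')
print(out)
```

['0o72']

This matches optionally a non-whitespace character, then the literal 'o72' (captured); then the literal 'oq4', then 2 to 3 of a character in [4-7]; then optionally one of [xap].
Scanning left to right: at [12:23] match '0o72oq4554p', group 1 = '0o72'.
With a single group, `findall` returns only what that group captured — 1 item.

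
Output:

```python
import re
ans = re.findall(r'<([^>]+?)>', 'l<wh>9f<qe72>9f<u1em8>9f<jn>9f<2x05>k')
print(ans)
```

Matches: at [1:5] match '<wh>', group 1 = 'wh'; at [7:13] match '<qe72>', group 1 = 'qe72'; at [15:22] match '<u1em8>', group 1 = 'u1em8'; at [24:28] match '<jn>', group 1 = 'jn'; at [30:36] match '<2x05>', group 1 = '2x05'.
`findall` collects group 1 from each match (5 total).

['wh', 'qe72', 'u1em8', 'jn', '2x05']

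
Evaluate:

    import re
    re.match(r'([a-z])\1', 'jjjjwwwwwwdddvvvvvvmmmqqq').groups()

('j',)

The match spans [0:2] → 'jj'.
Captured: group 1 = 'j'.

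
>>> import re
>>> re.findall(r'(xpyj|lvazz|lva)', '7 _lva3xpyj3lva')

['lva', 'xpyj', 'lva']

Matches: at [3:6] match 'lva', group 1 = 'lva'; at [7:11] match 'xpyj', group 1 = 'xpyj'; at [12:15] match 'lva', group 1 = 'lva'.
With a single group, `findall` returns only what that group captured — 3 items.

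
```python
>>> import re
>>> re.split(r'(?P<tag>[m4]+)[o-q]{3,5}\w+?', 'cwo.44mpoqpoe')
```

['cwo.', '44m', '']

This matches one or more of one of [m4] (captured as 'tag'); then 3 to 5 of a character in [o-q], then one or more of a word character (lazy).
Matches to split on: at [4:13] → '44mpoqpoe'.
With a capturing group present, the delimiter's captured portion is kept in the result list.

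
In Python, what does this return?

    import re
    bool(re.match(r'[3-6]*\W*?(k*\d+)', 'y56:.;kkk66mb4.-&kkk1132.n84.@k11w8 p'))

False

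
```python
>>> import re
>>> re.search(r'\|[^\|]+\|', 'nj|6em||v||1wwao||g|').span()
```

Unlike `match`, `search` isn't anchored — it looks for the pattern anywhere in the string.
The match spans [2:7] → '|6em|'.

(2, 7)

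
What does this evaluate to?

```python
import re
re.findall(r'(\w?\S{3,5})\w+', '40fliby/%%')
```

The pattern matches optionally a word character, then 3 to 5 of a non-whitespace character (captured); then one or more of a word character.
With a single group, `findall` returns only what that group captured — 1 item.

['40flib']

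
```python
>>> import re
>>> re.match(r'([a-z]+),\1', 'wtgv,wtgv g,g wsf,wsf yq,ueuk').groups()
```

('wtgv',)

The match spans [0:9] → 'wtgv,wtgv'.
Captured: group 1 = 'wtgv'.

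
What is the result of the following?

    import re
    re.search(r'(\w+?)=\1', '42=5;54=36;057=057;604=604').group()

'057=057'

A backreference is literal: `\1` must see the identical characters the first group matched.
`re.search` scans for the first position where the pattern succeeds.
The match spans [11:18] → '057=057'.
Captured: group 1 = '057'.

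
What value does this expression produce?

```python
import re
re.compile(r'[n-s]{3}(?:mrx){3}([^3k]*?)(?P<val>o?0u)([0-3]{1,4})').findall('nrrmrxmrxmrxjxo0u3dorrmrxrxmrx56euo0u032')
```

[('jx', 'o0u', '3')]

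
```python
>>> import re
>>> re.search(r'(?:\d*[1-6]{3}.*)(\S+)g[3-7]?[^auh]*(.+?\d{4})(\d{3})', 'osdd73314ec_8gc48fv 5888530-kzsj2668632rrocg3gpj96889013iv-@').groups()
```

The pattern matches zero or more of a digit, then exactly 3 of a character in [1-6], then zero or more of any character (non-capturing group); then one or more of a non-whitespace character (captured); then the literal 'g', then optionally a character in [3-7], then zero or more of any character except [auh]; then one or more of any character (lazy), then exactly 4 of a digit (captured); then exactly 3 of a digit (captured).
`search` walks the string left to right and returns the first match it finds.
The match spans [4:56] → '73314ec_8gc48fv 5888530-kzsj2668632rrocg3gpj96889013'.
Captured: group 1 = '3', group 2 = '96889', group 3 = '013'.

('3', '96889', '013')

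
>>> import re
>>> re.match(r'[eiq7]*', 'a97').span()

This matches zero or more of one of [eiq7].
`re.match` only tries the pattern at the start of the string.
The match spans [0:0] → ''.

(0, 0)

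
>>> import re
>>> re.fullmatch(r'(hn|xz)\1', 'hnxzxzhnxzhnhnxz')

None

The backreference `\1` re-matches whatever the first group consumed, character for character.
`re.fullmatch` requires the pattern to consume the entire string.
Here the string isn't matched end-to-end, so the call returns None.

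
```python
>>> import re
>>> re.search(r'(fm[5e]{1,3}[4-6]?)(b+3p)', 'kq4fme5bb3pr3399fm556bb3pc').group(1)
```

The match spans [3:11] → 'fme5bb3p'.
Captured: group 1 = 'fme5', group 2 = 'bb3p'.

'fme5'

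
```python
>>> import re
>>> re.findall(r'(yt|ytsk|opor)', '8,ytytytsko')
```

Alternation tries branches left to right and keeps the first one that lets the overall match succeed at that position.
Scanning left to right: at [2:4] match 'yt', group 1 = 'yt'; at [4:6] match 'yt', group 1 = 'yt'; at [6:8] match 'yt', group 1 = 'yt'.
With a single group, `findall` returns only what that group captured — 3 items.

['yt', 'yt', 'yt']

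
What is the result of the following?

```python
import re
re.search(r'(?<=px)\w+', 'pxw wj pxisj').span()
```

The lookaround is zero-width — it requires the adjacent text to match without consuming it, so the asserted text isn't part of the match.
The match spans [2:3] → 'w'.

(2, 3)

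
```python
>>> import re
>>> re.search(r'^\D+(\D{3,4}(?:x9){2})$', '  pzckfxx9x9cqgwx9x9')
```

None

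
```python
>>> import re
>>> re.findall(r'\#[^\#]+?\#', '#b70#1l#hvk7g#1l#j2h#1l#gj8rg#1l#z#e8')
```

['#b70#', '#hvk7g#', '#j2h#', '#gj8rg#', '#z#']

Scanning left to right: at [0:5] → '#b70#'; at [7:14] → '#hvk7g#'; at [16:21] → '#j2h#'; at [23:30] → '#gj8rg#'; at [32:35] → '#z#'.
With no groups in the pattern, `findall` gives back each whole match — 5 here.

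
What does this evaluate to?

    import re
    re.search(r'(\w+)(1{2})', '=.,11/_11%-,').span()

Pattern: one or more of a word character (captured); then exactly 2 of a literal '1' (captured).
The match spans [6:9] → '_11'.

(6, 9)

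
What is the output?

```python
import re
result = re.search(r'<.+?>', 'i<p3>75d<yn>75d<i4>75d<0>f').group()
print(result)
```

<p3>

The `?` after the quantifier makes it lazy — it takes as little as possible before letting the rest of the pattern try.
`re.search` tries every starting position until one works.
The match spans [1:5] → '<p3>'.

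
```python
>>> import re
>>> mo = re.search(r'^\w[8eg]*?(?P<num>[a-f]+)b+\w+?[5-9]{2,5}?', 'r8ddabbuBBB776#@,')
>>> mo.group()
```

The pattern matches anchored at the start of the string; then a word character, then zero or more of one of [8eg] (lazy); then one or more of a character in [a-f] (captured as 'num'); then one or more of a literal 'b', then one or more of a word character (lazy), then 2 to 5 of a character in [5-9] (lazy).
With the lazy modifier that quantifier settles for the fewest repetitions that let the rest of the pattern succeed (the atoms after it are unaffected and can still be greedy).
Unlike `match`, `search` isn't anchored — it looks for the pattern anywhere in the string.
The match spans [0:13] → 'r8ddabbuBBB77'.
Captured: group 1 = 'ddab'.

'r8ddabbuBBB77'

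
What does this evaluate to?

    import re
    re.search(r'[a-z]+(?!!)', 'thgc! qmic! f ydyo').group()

'thg'

A negative assertion filters positions out without eating any characters.
`re.search` tries every starting position until one works.
The match spans [0:3] → 'thg'.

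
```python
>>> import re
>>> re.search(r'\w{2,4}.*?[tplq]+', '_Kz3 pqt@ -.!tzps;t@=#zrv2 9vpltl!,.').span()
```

With the lazy modifier that quantifier settles for the fewest repetitions that let the rest of the pattern succeed (the atoms after it are unaffected and can still be greedy).
The match spans [0:8] → '_Kz3 pqt'.

(0, 8)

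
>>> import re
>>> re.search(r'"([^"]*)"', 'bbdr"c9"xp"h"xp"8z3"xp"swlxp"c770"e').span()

The match spans [4:8] → '"c9"'.

(4, 8)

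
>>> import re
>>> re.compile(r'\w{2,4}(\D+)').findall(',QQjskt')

['kt']

The pattern matches 2 to 4 of a word character; then one or more of a non-digit (captured).
Walking the string: at [1:7] match 'QQjskt', group 1 = 'kt'.
One capturing group, so `findall` returns just the captured substring from the one match — 1 in all.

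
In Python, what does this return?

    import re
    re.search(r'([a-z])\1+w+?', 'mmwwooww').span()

The backreference `\1` re-matches whatever the first group consumed, character for character.
The match spans [0:3] → 'mmw'.

(0, 3)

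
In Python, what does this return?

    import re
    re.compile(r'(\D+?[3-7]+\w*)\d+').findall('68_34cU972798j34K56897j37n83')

['_34cU972798j34K56897j37n8']

Pattern: one or more of a non-digit (lazy), then one or more of a character in [3-7], then zero or more of a word character (captured); then one or more of a digit.
Scanning left to right: at [2:28] match '_34cU972798j34K56897j37n83', group 1 = '_34cU972798j34K56897j37n8'.
Because there's exactly one group, `findall` drops the full match and keeps group 1 from the one hit.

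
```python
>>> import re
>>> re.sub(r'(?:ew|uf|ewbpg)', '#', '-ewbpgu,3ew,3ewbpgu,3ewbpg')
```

The regex engine tests alternatives in the order written; an earlier branch that matches wins even if a later one would match more.
Every occurrence is swapped for '#'.

'-#bpgu,3#,3#bpgu,3#bpg'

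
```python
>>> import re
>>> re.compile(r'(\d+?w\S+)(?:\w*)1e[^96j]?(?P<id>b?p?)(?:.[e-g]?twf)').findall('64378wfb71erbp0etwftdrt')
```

[('64378wfb7', 'bp')]

2 groups means the one result is a tuple of 2 captured strings — 1 here.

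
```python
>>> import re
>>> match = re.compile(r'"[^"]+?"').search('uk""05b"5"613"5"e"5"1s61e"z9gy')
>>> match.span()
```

(3, 8)

`search` walks the string left to right and returns the first match it finds.
The match spans [3:8] → '"05b"'.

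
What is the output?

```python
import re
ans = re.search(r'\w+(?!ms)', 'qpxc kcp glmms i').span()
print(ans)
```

`(?!…)`/`(?<!…)` only lets a position through if the neighbouring text does NOT match; no characters are consumed.
`re.search` tries every starting position until one works.
The match spans [0:4] → 'qpxc'.

(0, 4)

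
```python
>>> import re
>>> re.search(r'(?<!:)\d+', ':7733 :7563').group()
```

'733'

The negative lookaround is zero-width — it rules out positions where the adjacent text would match, without consuming anything.
The match spans [2:5] → '733'.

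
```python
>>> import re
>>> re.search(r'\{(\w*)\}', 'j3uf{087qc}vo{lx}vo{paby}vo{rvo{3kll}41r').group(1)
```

`re.search` scans for the first position where the pattern succeeds.
The match spans [4:11] → '{087qc}'.
Captured: group 1 = '087qc'.

'087qc'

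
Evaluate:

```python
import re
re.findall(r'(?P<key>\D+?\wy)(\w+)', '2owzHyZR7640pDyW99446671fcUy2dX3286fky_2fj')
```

[('owzHy', 'ZR7640pDyW99446671fcUy2dX3286fky_2fj')]

This matches one or more of a non-digit (lazy), then a word character, then a literal 'y' (captured as 'key'); then one or more of a word character (captured).
Scanning left to right: at [1:42] match 'owzHyZR7640pDyW99446671fcUy2dX3286fky_2fj', groups = ('owzHy', 'ZR7640pDyW99446671fcUy2dX3286fky_2fj').
With 2 capturing groups, `findall` returns a 2-tuple per match.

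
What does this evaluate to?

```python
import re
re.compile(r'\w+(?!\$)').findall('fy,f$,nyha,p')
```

A negative assertion filters positions out without eating any characters.
With no groups in the pattern, `findall` gives back each whole match — 3 here.

['fy', 'nyha', 'p']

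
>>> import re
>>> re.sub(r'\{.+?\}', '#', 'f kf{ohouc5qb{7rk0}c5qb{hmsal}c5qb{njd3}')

'f kf#c5qb#c5qb#'

With the lazy modifier that quantifier settles for the fewest repetitions that let the rest of the pattern succeed (the atoms after it are unaffected and can still be greedy).
Each match is replaced by '#'.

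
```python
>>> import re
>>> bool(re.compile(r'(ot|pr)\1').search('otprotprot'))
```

False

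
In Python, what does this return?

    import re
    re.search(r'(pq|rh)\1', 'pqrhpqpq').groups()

('pq',)

The backreference `\1` re-matches whatever the first group consumed, character for character.
Unlike `match`, `search` isn't anchored — it looks for the pattern anywhere in the string.
The match spans [4:8] → 'pqpq'.
Captured: group 1 = 'pq'.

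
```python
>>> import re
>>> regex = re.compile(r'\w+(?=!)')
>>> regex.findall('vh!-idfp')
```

The `(?=…)`/`(?<=…)` assertion just peeks at neighbouring text; it doesn't advance the match position.
With no groups in the pattern, `findall` gives back each whole match — 1 here.

['vh']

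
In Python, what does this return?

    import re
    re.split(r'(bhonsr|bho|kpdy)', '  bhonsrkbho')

['  ', 'bhonsr', 'k', 'bho', '']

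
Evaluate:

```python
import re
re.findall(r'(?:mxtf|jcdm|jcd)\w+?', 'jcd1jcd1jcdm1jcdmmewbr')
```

['jcd1', 'jcd1', 'jcdm1', 'jcdmm']

Alternation isn't longest-match — the leftmost alternative that fits at this position is chosen.
Scanning left to right: at [0:4] → 'jcd1'; at [4:8] → 'jcd1'; at [8:13] → 'jcdm1'; at [13:18] → 'jcdmm'.
Since nothing is captured, `findall` lists the 4 matched substrings directly.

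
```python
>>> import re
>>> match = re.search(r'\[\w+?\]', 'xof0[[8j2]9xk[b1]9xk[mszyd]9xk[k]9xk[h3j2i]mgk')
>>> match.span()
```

(5, 10)

Unlike `match`, `search` isn't anchored — it looks for the pattern anywhere in the string.
The match spans [5:10] → '[8j2]'.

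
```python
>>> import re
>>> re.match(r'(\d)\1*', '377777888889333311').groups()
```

`\1` is not a pattern — it's the concrete string captured by group 1, re-applied verbatim.
`re.match` won't scan ahead — the pattern has to work from the very first character.
The match spans [0:1] → '3'.
Captured: group 1 = '3'.

('3',)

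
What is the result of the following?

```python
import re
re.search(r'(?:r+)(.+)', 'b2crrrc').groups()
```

('c',)

Pattern: one or more of a literal 'r' (non-capturing group); then one or more of any character (captured).
Unlike `match`, `search` isn't anchored — it looks for the pattern anywhere in the string.
The match spans [3:7] → 'rrrc'.
Captured: group 1 = 'c'.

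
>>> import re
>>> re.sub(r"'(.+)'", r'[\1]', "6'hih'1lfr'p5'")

"6[hih'1lfr'p5]"

Matches: at [1:14] → "'hih'1lfr'p5'".
Each match is replaced using the text its own group 1 captured.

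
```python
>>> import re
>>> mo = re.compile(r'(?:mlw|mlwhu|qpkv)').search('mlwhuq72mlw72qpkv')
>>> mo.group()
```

Branches in `(...|...)` are attempted left-to-right; the first branch that allows the whole pattern to succeed is taken.
`re.search` scans for the first position where the pattern succeeds.
The match spans [0:3] → 'mlw'.

'mlw'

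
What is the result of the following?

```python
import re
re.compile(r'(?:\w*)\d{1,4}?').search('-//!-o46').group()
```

Pattern: zero or more of a word character (non-capturing group); then 1 to 4 of a digit (lazy).
`re.search` tries every starting position until one works.
The match spans [5:8] → 'o46'.

'o46'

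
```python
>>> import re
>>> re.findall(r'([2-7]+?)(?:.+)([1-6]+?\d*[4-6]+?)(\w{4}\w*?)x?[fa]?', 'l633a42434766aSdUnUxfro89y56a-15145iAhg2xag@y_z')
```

[('6', '45', 'iAhg')]

The pattern matches one or more of a character in [2-7] (lazy) (captured); then one or more of any character (non-capturing group); then one or more of a character in [1-6] (lazy), then zero or more of a digit, then one or more of a character in [4-6] (lazy) (captured); then exactly 4 of a word character, then zero or more of a word character (lazy) (captured); then optionally the literal 'x', then optionally one of [fa].
Because the quantifier is non-greedy, it stops expanding at the earliest point where the rest of the pattern can succeed.
Matches: at [1:39] match '633a42434766aSdUnUxfro89y56a-15145iAhg', groups = ('6', '45', 'iAhg').
`findall` packs the 3 group values into a tuple for every match.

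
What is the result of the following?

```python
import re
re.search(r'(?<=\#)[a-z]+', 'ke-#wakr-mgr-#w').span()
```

Lookahead/lookbehind check context without consuming it, so the matched span excludes the asserted characters.
Unlike `match`, `search` isn't anchored — it looks for the pattern anywhere in the string.
The match spans [4:8] → 'wakr'.

(4, 8)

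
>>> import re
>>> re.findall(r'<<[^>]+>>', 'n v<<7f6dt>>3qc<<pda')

['<<7f6dt>>']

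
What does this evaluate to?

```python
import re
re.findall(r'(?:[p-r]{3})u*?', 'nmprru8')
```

['prr']

This matches exactly 3 of a character in [p-r] (non-capturing group); then zero or more of a literal 'u' (lazy).
A non-greedy quantifier consumes as few characters as it can — just enough that the remainder of the pattern still matches from where it stops; whatever follows it matches normally.
Walking the string: at [2:5] → 'prr'.
Since nothing is captured, `findall` lists the 1 matched substring directly.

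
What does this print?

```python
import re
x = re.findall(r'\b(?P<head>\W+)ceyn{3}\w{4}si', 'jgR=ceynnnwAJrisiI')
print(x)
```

[]

Because there's exactly one group, `findall` drops the full match and keeps group 1 from each hit.
Nothing in the string satisfies the pattern, so the list is empty.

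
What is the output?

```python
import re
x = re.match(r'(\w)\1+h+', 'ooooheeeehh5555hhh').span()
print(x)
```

`\1` is not a pattern — it's the concrete string captured by group 1, re-applied verbatim.
`match` is anchored at position 0; if the pattern doesn't fit there, it returns None.
The match spans [0:5] → 'ooooh'.
Captured: group 1 = 'o'.

(0, 5)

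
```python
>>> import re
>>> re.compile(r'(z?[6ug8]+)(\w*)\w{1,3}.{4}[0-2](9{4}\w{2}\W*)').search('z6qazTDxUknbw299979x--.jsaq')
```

This matches optionally the literal 'z', then one or more of one of [6ug8] (captured); then zero or more of a word character (captured); then 1 to 3 of a word character, then exactly 4 of any character, then a character in [0-2]; then exactly 4 of a literal '9', then exactly 2 of a word character, then zero or more of a non-word character (captured).
Here nothing in the string fits, so the call returns None.

None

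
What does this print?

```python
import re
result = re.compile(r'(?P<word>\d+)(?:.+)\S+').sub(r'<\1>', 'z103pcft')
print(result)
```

The pattern matches one or more of a digit (captured as 'word'); then one or more of any character (non-capturing group); then one or more of a non-whitespace character.
The replacement refers to a captured group, so each match is rewritten using its own captured text.

z<103>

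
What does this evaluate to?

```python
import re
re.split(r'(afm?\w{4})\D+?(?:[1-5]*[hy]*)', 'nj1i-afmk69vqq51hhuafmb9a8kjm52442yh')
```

The `?` after the quantifier makes it lazy — it takes as little as possible before letting the rest of the pattern try.
`re.split` interleaves the captured-group text with the surrounding fragments.

['nj1i-', 'afmk69v', 'q51hhu', 'afmb9a8', 'jm52442yh']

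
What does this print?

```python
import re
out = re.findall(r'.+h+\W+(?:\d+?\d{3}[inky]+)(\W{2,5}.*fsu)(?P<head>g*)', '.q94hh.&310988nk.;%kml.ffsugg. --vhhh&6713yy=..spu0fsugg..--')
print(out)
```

[('=..spu0fsu', 'gg')]

This matches one or more of any character, then one or more of the literal 'h', then one or more of a non-word character; then one or more of a digit (lazy), then exactly 3 of a digit, then one or more of one of [inky] (non-capturing group); then 2 to 5 of a non-word character, then zero or more of any character, then the literal 'fsu' (captured); then zero or more of a literal 'g' (captured as 'head').
`findall` packs the 2 group values into a tuple for every match.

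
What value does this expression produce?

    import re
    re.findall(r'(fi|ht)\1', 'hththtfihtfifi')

['ht', 'fi']

After group 1 captures some text, `\1` only succeeds where that same text appears again.
With a single group, `findall` returns only what that group captured — 2 items.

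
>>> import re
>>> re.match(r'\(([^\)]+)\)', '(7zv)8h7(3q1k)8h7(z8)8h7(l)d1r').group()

'(7zv)'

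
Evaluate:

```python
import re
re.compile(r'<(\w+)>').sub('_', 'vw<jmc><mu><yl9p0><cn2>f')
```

Matches: at [2:7] → '<jmc>'; at [7:11] → '<mu>'; at [11:18] → '<yl9p0>'; at [18:23] → '<cn2>'.
Every occurrence is swapped for '_'.

'vw____f'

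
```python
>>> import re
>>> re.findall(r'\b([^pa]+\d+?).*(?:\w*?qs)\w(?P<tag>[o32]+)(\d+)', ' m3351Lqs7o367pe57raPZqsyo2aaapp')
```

Pattern: a word boundary (`\b`, zero-width); then one or more of any character except [pa], then one or more of a digit (lazy) (captured); then zero or more of any character; then zero or more of a word character (lazy), then the literal 'qs' (non-capturing group); then a word character; then one or more of one of [o32] (captured as 'tag'); then one or more of a digit (captured).
Matches: at [1:27] match 'm3351Lqs7o367pe57raPZqsyo2', groups = ('m3351Lqs7o367', 'o', '2').
Multiple groups make `findall` return tuples — one 3-tuple for the one match.

[('m3351Lqs7o367', 'o', '2')]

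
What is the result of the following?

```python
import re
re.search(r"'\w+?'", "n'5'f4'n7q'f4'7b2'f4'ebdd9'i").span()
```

The match spans [1:4] → "'5'".

(1, 4)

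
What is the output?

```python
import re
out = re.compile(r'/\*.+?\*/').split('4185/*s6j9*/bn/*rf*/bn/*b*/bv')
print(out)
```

['4185', 'bn', 'bn', 'bv']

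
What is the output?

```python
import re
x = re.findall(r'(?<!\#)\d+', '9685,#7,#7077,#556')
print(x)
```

['9685', '077', '56']

`(?!…)`/`(?<!…)` only lets a position through if the neighbouring text does NOT match; no characters are consumed.
Walking the string: at [0:4] → '9685'; at [10:13] → '077'; at [16:18] → '56'.
With no groups in the pattern, `findall` gives back each whole match — 3 here.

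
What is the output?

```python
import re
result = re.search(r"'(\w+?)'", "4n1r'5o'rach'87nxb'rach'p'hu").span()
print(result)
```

(4, 8)

`re.search` scans for the first position where the pattern succeeds.
The match spans [4:8] → "'5o'".
Captured: group 1 = '5o'.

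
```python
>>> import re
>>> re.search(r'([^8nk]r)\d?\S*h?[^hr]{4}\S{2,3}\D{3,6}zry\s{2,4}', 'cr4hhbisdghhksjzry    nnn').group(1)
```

'cr'

This matches any character except [8nk], then a literal 'r' (captured); then optionally a digit, then zero or more of a non-whitespace character, then optionally the literal 'h'; then exactly 4 of any character except [hr], then 2 to 3 of a non-whitespace character, then 3 to 6 of a non-digit; then the literal 'zry', then 2 to 4 of whitespace.
`search` walks the string left to right and returns the first match it finds.
The match spans [0:22] → 'cr4hhbisdghhksjzry    '.
Captured: group 1 = 'cr'.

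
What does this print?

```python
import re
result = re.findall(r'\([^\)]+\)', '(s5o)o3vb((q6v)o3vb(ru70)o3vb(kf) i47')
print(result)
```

['(s5o)', '((q6v)', '(ru70)', '(kf)']

Scanning left to right: at [0:5] → '(s5o)'; at [9:15] → '((q6v)'; at [19:25] → '(ru70)'; at [29:33] → '(kf)'.
`findall` yields the raw match text (4 of them) because the pattern has no groups.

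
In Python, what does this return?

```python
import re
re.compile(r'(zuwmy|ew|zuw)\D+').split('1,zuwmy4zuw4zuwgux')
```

With a capturing group present, the delimiter's captured portion is kept in the result list.

['1,', 'zuw', '4zuw4', 'zuw', '']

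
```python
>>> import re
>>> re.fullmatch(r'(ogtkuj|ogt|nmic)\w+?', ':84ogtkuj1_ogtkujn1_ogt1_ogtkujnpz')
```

None

`re.fullmatch` is like wrapping the pattern in `^…$` (in single-line mode).
Here the string isn't matched end-to-end, so the call returns None.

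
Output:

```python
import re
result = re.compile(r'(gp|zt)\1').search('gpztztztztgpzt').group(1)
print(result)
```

zt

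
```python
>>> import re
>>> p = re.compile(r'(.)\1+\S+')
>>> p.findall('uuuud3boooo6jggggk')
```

['u']

`\1` is not a pattern — it's the concrete string captured by group 1, re-applied verbatim.
Walking the string: at [0:18] match 'uuuud3boooo6jggggk', group 1 = 'u'.
`findall` collects group 1 from the one match (1 total).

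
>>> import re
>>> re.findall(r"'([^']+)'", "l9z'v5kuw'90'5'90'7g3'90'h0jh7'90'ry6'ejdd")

['v5kuw', '5', '7g3', 'h0jh7', 'ry6']

Walking the string: at [3:10] match "'v5kuw'", group 1 = 'v5kuw'; at [12:15] match "'5'", group 1 = '5'; at [17:22] match "'7g3'", group 1 = '7g3'; at [24:31] match "'h0jh7'", group 1 = 'h0jh7'; at [33:38] match "'ry6'", group 1 = 'ry6'.
With a single group, `findall` returns only what that group captured — 5 items.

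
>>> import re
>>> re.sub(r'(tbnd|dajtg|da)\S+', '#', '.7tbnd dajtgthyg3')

Matches: at [7:17] → 'dajtgthyg3'.
Each match is replaced by '#'.

'.7tbnd #'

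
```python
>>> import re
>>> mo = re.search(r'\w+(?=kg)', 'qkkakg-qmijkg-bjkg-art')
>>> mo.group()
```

'qkka'

Lookahead/lookbehind check context without consuming it, so the matched span excludes the asserted characters.
The match spans [0:4] → 'qkka'.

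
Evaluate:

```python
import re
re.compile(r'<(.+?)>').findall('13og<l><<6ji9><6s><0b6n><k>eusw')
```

Because the quantifier is non-greedy, it stops expanding at the earliest point where the rest of the pattern can succeed.
Matches: at [4:7] match '<l>', group 1 = 'l'; at [7:14] match '<<6ji9>', group 1 = '<6ji9'; at [14:18] match '<6s>', group 1 = '6s'; at [18:24] match '<0b6n>', group 1 = '0b6n'; at [24:27] match '<k>', group 1 = 'k'.
One capturing group, so `findall` returns just the captured substring from each match — 5 in all.

['l', '<6ji9', '6s', '0b6n', 'k']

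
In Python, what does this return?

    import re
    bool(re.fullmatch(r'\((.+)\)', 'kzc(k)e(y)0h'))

False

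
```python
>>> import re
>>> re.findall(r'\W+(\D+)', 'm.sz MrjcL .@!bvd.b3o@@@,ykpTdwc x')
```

['sz MrjcL .@!bvd.b', 'ykpTdwc x']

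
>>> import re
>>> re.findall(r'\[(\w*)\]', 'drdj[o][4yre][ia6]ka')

Walking the string: at [4:7] match '[o]', group 1 = 'o'; at [7:13] match '[4yre]', group 1 = '4yre'; at [13:18] match '[ia6]', group 1 = 'ia6'.
With a single group, `findall` returns only what that group captured — 3 items.

['o', '4yre', 'ia6']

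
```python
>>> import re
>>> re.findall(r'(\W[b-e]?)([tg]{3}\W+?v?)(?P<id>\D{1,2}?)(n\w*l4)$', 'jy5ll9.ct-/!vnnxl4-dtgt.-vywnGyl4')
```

The pattern matches a non-word character, then optionally a character in [b-e] (captured); then exactly 3 of one of [tg], then one or more of a non-word character (lazy), then optionally a literal 'v' (captured); then 1 to 2 of a non-digit (lazy) (captured as 'id'); then a literal 'n', then zero or more of a word character, then the literal 'l4' (captured); then anchored at the end.
4 groups means the one result is a tuple of 4 captured strings — 1 here.

[('-d', 'tgt.-v', 'yw', 'nGyl4')]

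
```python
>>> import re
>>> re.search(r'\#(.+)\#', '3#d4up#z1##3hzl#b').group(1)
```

'd4up#z1##3hzl'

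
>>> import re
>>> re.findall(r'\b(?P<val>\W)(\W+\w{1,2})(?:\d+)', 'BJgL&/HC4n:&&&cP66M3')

[('&', '/HC'), (':', '&&&cP')]

The pattern matches a word boundary (`\b`, zero-width); then a non-word character (captured as 'val'); then one or more of a non-word character, then 1 to 2 of a word character (captured); then one or more of a digit (non-capturing group).
Matches: at [4:9] match '&/HC4', groups = ('&', '/HC'); at [10:18] match ':&&&cP66', groups = (':', '&&&cP').
Multiple groups make `findall` return tuples — one 2-tuple for each match.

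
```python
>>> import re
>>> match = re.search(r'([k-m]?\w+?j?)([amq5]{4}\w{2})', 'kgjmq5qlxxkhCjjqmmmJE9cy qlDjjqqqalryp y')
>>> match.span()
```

(0, 9)

The pattern matches optionally a character in [k-m], then one or more of a word character (lazy), then optionally a literal 'j' (captured); then exactly 4 of one of [amq5], then exactly 2 of a word character (captured).
Lazy quantifiers expand one character at a time until the remainder of the pattern can match.
`re.search` scans for the first position where the pattern succeeds.
The match spans [0:9] → 'kgjmq5qlx'.
Captured: group 1 = 'kgj', group 2 = 'mq5qlx'.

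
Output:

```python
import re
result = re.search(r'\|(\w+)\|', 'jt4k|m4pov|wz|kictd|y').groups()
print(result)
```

('m4pov',)

The match spans [4:11] → '|m4pov|'.
Captured: group 1 = 'm4pov'.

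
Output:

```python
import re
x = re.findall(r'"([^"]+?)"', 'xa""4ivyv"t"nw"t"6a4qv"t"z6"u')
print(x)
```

`findall` collects group 1 from each match (4 total).

['4ivyv', 'nw', '6a4qv', 'z6']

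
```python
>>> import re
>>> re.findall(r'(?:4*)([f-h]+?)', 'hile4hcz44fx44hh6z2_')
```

['h', 'h', 'f', 'h', 'h']

This matches zero or more of a literal '4' (non-capturing group); then one or more of a character in [f-h] (lazy) (captured).
The `?` after the quantifier makes it lazy — it takes as little as possible before letting the rest of the pattern try.
Matches: at [0:1] match 'h', group 1 = 'h'; at [4:6] match '4h', group 1 = 'h'; at [8:11] match '44f', group 1 = 'f'; at [12:15] match '44h', group 1 = 'h'; at [15:16] match 'h', group 1 = 'h'.
One capturing group, so `findall` returns just the captured substring from each match — 5 in all.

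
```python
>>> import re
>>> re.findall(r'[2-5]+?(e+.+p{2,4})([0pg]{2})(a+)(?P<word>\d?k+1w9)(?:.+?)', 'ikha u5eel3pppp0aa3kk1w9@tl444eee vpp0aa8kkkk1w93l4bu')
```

[('eel3ppp', 'p0', 'aa', '3kk1w9')]

Pattern: one or more of a character in [2-5] (lazy); then one or more of the literal 'e', then one or more of any character, then 2 to 4 of the literal 'p' (captured); then exactly 2 of one of [0pg] (captured); then one or more of a literal 'a' (captured); then optionally a digit, then one or more of the literal 'k', then the literal '1w9' (captured as 'word'); then one or more of any character (lazy) (non-capturing group).
Scanning left to right: at [6:25] match '5eel3pppp0aa3kk1w9@', groups = ('eel3ppp', 'p0', 'aa', '3kk1w9').
With 4 capturing groups, `findall` returns a 4-tuple per match.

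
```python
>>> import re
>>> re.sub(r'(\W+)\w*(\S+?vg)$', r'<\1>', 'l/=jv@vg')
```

The pattern matches one or more of a non-word character (captured); then zero or more of a word character; then one or more of a non-whitespace character (lazy), then the literal 'vg' (captured); then anchored at the end.
Each match is replaced using the text its own group 1 captured.

'l</=>'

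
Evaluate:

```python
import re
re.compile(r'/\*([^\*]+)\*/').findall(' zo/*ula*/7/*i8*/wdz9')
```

['ula', 'i8']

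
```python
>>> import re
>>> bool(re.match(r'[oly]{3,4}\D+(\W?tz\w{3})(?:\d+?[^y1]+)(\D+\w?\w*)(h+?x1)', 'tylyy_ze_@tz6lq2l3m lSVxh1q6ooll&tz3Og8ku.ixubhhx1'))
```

Pattern: 3 to 4 of one of [oly], then one or more of a non-digit; then optionally a non-word character, then the literal 'tz', then exactly 3 of a word character (captured); then one or more of a digit (lazy), then one or more of any character except [y1] (non-capturing group); then one or more of a non-digit, then optionally a word character, then zero or more of a word character (captured); then one or more of a literal 'h' (lazy), then the literal 'x1' (captured).
`match` is anchored at position 0; if the pattern doesn't fit there, it returns None.
Here position 0 doesn't satisfy it, so the call returns None, and `bool(None)` is False.

False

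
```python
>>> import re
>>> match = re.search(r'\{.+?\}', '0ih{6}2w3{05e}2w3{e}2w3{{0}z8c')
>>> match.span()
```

(3, 6)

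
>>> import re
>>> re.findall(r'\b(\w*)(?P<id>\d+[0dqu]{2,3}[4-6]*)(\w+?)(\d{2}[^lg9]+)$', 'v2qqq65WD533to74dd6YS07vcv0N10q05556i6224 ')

[('v2qqq65WD533to74dd6YS07vcv0N1', '0q05556', 'i', '6224 ')]

The pattern matches a word boundary (`\b`, zero-width); then zero or more of a word character (captured); then one or more of a digit, then 2 to 3 of one of [0dqu], then zero or more of a character in [4-6] (captured as 'id'); then one or more of a word character (lazy) (captured); then exactly 2 of a digit, then one or more of any character except [lg9] (captured); then anchored at the end.
Because the quantifier is non-greedy, it stops expanding at the earliest point where the rest of the pattern can succeed.
Scanning left to right: at [0:42] match 'v2qqq65WD533to74dd6YS07vcv0N10q05556i6224 ', groups = ('v2qqq65WD533to74dd6YS07vcv0N1', '0q05556', 'i', '6224 ').
4 groups means the one result is a tuple of 4 captured strings — 1 here.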